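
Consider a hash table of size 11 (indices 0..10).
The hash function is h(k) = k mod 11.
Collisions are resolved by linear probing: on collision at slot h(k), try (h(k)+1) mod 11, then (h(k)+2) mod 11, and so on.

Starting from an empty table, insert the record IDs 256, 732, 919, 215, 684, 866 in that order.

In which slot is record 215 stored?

256: h=3 -> slot 3
732: h=6 -> slot 6
919: h=6, probe 6,7 -> slot 7
215: h=6, probe 6,7,8 -> slot 8
684: h=2 -> slot 2
866: h=8, probe 8,9 -> slot 9
Table: [∅, ∅, 684, 256, ∅, ∅, 732, 919, 215, 866, ∅]

8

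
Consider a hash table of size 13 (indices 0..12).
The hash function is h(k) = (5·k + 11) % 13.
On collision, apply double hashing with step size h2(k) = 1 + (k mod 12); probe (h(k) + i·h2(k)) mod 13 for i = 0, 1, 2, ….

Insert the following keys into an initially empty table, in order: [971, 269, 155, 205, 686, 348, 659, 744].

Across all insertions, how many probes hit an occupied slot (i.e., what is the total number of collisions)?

5

Insert 971: h=4, slot 4 empty => index 4.
Insert 269: h=4, h2=6, slot 4 occupied => index 10.
Insert 155: h=6, slot 6 empty => index 6.
Insert 205: h=9, slot 9 empty => index 9.
Insert 686: h=9, h2=3, slot 9 occupied => index 12.
Insert 348: h=9, h2=1, slots 9,10 occupied => index 11.
Insert 659: h=4, h2=12, slot 4 occupied => index 3.
Insert 744: h=0, slot 0 empty => index 0.
Table: [744, -, -, 659, 971, -, 155, -, -, 205, 269, 348, 686]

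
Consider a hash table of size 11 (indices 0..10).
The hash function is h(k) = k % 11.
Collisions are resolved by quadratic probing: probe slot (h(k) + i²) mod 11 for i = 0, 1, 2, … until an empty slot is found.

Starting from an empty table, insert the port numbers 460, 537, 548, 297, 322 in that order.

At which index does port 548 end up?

460: h=9 → slot 9
537: h=9, probe 9,10 → slot 10
548: h=9, probe 9,10,2 → slot 2
297: h=0 → slot 0
322: h=3 → slot 3
Table: [297, ∅, 548, 322, ∅, ∅, ∅, ∅, ∅, 460, 537]

2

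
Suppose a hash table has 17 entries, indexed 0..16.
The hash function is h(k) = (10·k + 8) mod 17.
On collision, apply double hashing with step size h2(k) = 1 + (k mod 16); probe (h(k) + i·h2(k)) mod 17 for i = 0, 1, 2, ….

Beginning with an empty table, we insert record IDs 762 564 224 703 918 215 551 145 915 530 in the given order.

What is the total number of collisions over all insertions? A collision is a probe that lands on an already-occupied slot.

4

762: h=12 → slot 12
564: h=4 → slot 4
224: h=4, h2=1, probe 4,5 → slot 5
703: h=0 → slot 0
918: h=8 → slot 8
215: h=16 → slot 16
551: h=10 → slot 10
145: h=13 → slot 13
915: h=12, h2=4, probe 12,16,3 → slot 3
530: h=4, h2=3, probe 4,7 → slot 7
Table: [703, ., ., 915, 564, 224, ., 530, 918, ., 551, ., 762, 145, ., ., 215]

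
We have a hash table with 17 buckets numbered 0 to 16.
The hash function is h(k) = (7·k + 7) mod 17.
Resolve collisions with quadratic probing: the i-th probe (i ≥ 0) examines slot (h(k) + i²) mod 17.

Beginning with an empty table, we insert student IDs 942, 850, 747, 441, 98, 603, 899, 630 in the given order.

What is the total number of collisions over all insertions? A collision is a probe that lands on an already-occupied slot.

1

942: h=5 → slot 5
850: h=7 → slot 7
747: h=0 → slot 0
441: h=0, probe 0,1 → slot 1
98: h=13 → slot 13
603: h=12 → slot 12
899: h=10 → slot 10
630: h=14 → slot 14
Table: [747, 441, -, -, -, 942, -, 850, -, -, 899, -, 603, 98, 630, -, -]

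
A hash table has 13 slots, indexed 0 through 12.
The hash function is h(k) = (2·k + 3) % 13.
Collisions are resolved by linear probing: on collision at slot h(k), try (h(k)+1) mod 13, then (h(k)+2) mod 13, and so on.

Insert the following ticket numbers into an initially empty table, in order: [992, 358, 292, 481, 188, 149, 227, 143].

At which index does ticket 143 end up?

Insert 992: h=11, slot 11 empty -> index 11.
Insert 358: h=4, slot 4 empty -> index 4.
Insert 292: h=2, slot 2 empty -> index 2.
Insert 481: h=3, slot 3 empty -> index 3.
Insert 188: h=2, slots 2,3,4 occupied -> index 5.
Insert 149: h=2, slots 2,3,4,5 occupied -> index 6.
Insert 227: h=2, slots 2,3,4,5,6 occupied -> index 7.
Insert 143: h=3, slots 3,4,5,6,7 occupied -> index 8.
Table: [-, -, 292, 481, 358, 188, 149, 227, 143, -, -, 992, -]

8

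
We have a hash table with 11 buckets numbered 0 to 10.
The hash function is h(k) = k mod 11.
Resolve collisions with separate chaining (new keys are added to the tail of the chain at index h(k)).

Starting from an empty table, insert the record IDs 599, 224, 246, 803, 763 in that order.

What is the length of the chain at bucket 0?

599 -> bucket 5
224 -> bucket 4
246 -> bucket 4 (collision)
803 -> bucket 0
763 -> bucket 4 (collision)
Final buckets:
0: 803
1: _
2: _
3: _
4: 224 -> 246 -> 763
5: 599
6: _
7: _
8: _
9: _
10: _

1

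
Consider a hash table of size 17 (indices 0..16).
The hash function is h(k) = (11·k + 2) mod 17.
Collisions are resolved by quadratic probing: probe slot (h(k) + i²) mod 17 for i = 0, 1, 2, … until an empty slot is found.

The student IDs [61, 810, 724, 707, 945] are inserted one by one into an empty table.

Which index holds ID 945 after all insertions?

2

Insert 61: h=10, slot 10 empty → index 10.
Insert 810: h=4, slot 4 empty → index 4.
Insert 724: h=10, slot 10 occupied → index 11.
Insert 707: h=10, slots 10,11 occupied → index 14.
Insert 945: h=10, slots 10,11,14 occupied → index 2.
Table: [-, -, 945, -, 810, -, -, -, -, -, 61, 724, -, -, 707, -, -]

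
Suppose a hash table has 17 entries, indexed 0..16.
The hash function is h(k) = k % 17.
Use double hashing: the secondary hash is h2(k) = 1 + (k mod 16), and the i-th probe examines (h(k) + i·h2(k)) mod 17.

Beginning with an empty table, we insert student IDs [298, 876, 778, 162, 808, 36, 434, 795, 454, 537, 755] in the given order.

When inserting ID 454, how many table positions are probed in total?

Insert 298: h=9, slot 9 empty → index 9.
Insert 876: h=9, h2=13, slot 9 occupied → index 5.
Insert 778: h=13, slot 13 empty → index 13.
Insert 162: h=9, h2=3, slot 9 occupied → index 12.
Insert 808: h=9, h2=9, slot 9 occupied → index 1.
Insert 36: h=2, slot 2 empty → index 2.
Insert 434: h=9, h2=3, slots 9,12 occupied → index 15.
Insert 795: h=13, h2=12, slot 13 occupied → index 8.
Insert 454: h=12, h2=7, slots 12,2,9 occupied → index 16.
Insert 537: h=10, slot 10 empty → index 10.
Insert 755: h=7, slot 7 empty → index 7.
Table: [—, 808, 36, —, —, 876, —, 755, 795, 298, 537, —, 162, 778, —, 434, 454]

4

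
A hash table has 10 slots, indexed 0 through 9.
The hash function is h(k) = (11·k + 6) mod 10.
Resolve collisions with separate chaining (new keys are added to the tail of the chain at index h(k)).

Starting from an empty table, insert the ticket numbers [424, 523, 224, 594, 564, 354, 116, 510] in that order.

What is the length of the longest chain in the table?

5

Insert 424: h=0, bucket 0 empty -> new chain.
Insert 523: h=9, bucket 9 empty -> new chain.
Insert 224: h=0, bucket 0 nonempty -> append to chain.
Insert 594: h=0, bucket 0 nonempty -> append to chain.
Insert 564: h=0, bucket 0 nonempty -> append to chain.
Insert 354: h=0, bucket 0 nonempty -> append to chain.
Insert 116: h=2, bucket 2 empty -> new chain.
Insert 510: h=6, bucket 6 empty -> new chain.
Final buckets:
0: 424 -> 224 -> 594 -> 564 -> 354
1: —
2: 116
3: —
4: —
5: —
6: 510
7: —
8: —
9: 523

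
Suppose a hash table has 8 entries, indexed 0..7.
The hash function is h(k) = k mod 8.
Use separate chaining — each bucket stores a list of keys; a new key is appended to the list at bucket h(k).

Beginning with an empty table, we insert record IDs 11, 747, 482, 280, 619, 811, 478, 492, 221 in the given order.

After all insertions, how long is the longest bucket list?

Insert 11: h=3, bucket 3 empty → new chain.
Insert 747: h=3, bucket 3 nonempty → append to chain.
Insert 482: h=2, bucket 2 empty → new chain.
Insert 280: h=0, bucket 0 empty → new chain.
Insert 619: h=3, bucket 3 nonempty → append to chain.
Insert 811: h=3, bucket 3 nonempty → append to chain.
Insert 478: h=6, bucket 6 empty → new chain.
Insert 492: h=4, bucket 4 empty → new chain.
Insert 221: h=5, bucket 5 empty → new chain.
Final buckets:
0: 280
1: .
2: 482
3: 11 -> 747 -> 619 -> 811
4: 492
5: 221
6: 478
7: .

4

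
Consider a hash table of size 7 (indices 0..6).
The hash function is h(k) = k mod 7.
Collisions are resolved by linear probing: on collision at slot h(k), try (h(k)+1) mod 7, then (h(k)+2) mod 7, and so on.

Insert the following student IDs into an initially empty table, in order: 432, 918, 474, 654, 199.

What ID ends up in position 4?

199

432: h=5 → slot 5
918: h=1 → slot 1
474: h=5, probe 5,6 → slot 6
654: h=3 → slot 3
199: h=3, probe 3,4 → slot 4
Table: [-, 918, -, 654, 199, 432, 474]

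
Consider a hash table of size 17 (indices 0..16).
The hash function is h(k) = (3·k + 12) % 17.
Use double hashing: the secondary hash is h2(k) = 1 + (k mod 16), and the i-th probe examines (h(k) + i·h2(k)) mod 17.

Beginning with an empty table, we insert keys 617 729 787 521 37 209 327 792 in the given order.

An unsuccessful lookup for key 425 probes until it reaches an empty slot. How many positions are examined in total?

Insert 617: h=10, slot 10 empty → index 10.
Insert 729: h=6, slot 6 empty → index 6.
Insert 787: h=10, h2=4, slot 10 occupied → index 14.
Insert 521: h=11, slot 11 empty → index 11.
Insert 37: h=4, slot 4 empty → index 4.
Insert 209: h=10, h2=2, slot 10 occupied → index 12.
Insert 327: h=7, slot 7 empty → index 7.
Insert 792: h=8, slot 8 empty → index 8.
Table: [_, _, _, _, 37, _, 729, 327, 792, _, 617, 521, 209, _, 787, _, _]
Lookup 425: h=12, h2=10, probe 12,5 → slot 5 empty, not found.

2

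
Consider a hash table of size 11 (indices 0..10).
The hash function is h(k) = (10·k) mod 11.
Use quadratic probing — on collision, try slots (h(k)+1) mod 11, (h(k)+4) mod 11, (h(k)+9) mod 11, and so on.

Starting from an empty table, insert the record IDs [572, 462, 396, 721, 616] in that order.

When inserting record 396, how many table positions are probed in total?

3

572 hashes to 0; slot 0 is free => place at 0.
462 hashes to 0; 0 taken => place at 1.
396 hashes to 0; 0,1 taken => place at 4.
721 hashes to 5; slot 5 is free => place at 5.
616 hashes to 0; 0,1,4 taken => place at 9.
Table: [572, 462, —, —, 396, 721, —, —, —, 616, —]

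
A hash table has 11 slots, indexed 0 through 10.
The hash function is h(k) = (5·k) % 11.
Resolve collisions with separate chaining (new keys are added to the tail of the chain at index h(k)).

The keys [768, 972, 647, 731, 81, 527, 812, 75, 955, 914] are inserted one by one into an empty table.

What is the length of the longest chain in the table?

5

768 -> bucket 1
972 -> bucket 9
647 -> bucket 1 (collision)
731 -> bucket 3
81 -> bucket 9 (collision)
527 -> bucket 6
812 -> bucket 1 (collision)
75 -> bucket 1 (collision)
955 -> bucket 1 (collision)
914 -> bucket 5
Final buckets:
0: ∅
1: 768 -> 647 -> 812 -> 75 -> 955
2: ∅
3: 731
4: ∅
5: 914
6: 527
7: ∅
8: ∅
9: 972 -> 81
10: ∅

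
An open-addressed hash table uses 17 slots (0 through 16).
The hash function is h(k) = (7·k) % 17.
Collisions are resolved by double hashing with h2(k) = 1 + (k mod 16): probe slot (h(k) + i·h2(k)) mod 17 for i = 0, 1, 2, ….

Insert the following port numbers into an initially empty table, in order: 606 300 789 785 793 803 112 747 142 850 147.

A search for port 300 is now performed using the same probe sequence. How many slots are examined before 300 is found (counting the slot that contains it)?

2

Insert 606: h=9, slot 9 empty => index 9.
Insert 300: h=9, h2=13, slot 9 occupied => index 5.
Insert 789: h=15, slot 15 empty => index 15.
Insert 785: h=4, slot 4 empty => index 4.
Insert 793: h=9, h2=10, slot 9 occupied => index 2.
Insert 803: h=11, slot 11 empty => index 11.
Insert 112: h=2, h2=1, slot 2 occupied => index 3.
Insert 747: h=10, slot 10 empty => index 10.
Insert 142: h=8, slot 8 empty => index 8.
Insert 850: h=0, slot 0 empty => index 0.
Insert 147: h=9, h2=4, slot 9 occupied => index 13.
Table: [850, ., 793, 112, 785, 300, ., ., 142, 606, 747, 803, ., 147, ., 789, .]
Lookup 300: h=9, h2=13, probe 9,5 → found at 5.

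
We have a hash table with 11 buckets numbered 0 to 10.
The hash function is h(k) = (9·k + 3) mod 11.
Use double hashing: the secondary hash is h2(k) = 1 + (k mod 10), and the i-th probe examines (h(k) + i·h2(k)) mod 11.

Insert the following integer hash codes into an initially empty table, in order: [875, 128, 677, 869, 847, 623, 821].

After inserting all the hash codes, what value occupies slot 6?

821

875: h=2 -> slot 2
128: h=0 -> slot 0
677: h=2, h2=8, probe 2,10 -> slot 10
869: h=3 -> slot 3
847: h=3, h2=8, probe 3,0,8 -> slot 8
623: h=0, h2=4, probe 0,4 -> slot 4
821: h=0, h2=2, probe 0,2,4,6 -> slot 6
Table: [128, ., 875, 869, 623, ., 821, ., 847, ., 677]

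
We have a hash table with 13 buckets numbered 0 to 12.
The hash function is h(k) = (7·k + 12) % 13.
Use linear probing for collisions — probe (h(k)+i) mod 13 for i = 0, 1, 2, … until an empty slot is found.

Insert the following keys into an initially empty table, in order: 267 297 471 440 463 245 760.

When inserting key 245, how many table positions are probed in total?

3

267 hashes to 9; slot 9 is free → place at 9.
297 hashes to 11; slot 11 is free → place at 11.
471 hashes to 7; slot 7 is free → place at 7.
440 hashes to 11; 11 taken → place at 12.
463 hashes to 3; slot 3 is free → place at 3.
245 hashes to 11; 11,12 taken → place at 0.
760 hashes to 2; slot 2 is free → place at 2.
Table: [245, _, 760, 463, _, _, _, 471, _, 267, _, 297, 440]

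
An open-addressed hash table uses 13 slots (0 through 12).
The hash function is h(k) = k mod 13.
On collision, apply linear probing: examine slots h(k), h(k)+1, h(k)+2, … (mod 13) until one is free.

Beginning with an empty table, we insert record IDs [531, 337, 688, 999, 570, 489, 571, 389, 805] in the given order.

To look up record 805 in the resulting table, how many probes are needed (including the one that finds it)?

7

531: h=11 -> slot 11
337: h=12 -> slot 12
688: h=12, probe 12,0 -> slot 0
999: h=11, probe 11,12,0,1 -> slot 1
570: h=11, probe 11,12,0,1,2 -> slot 2
489: h=8 -> slot 8
571: h=12, probe 12,0,1,2,3 -> slot 3
389: h=12, probe 12,0,1,2,3,4 -> slot 4
805: h=12, probe 12,0,1,2,3,4,5 -> slot 5
Table: [688, 999, 570, 571, 389, 805, ., ., 489, ., ., 531, 337]
Lookup 805: h=12, probe 12,0,1,2,3,4,5 → found at 5.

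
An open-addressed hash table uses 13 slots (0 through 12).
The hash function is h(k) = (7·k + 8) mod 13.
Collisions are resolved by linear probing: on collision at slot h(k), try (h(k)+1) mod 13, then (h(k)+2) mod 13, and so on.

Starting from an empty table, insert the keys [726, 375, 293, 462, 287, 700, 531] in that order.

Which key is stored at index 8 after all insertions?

726: h=7 -> slot 7
375: h=7, probe 7,8 -> slot 8
293: h=5 -> slot 5
462: h=5, probe 5,6 -> slot 6
287: h=2 -> slot 2
700: h=7, probe 7,8,9 -> slot 9
531: h=7, probe 7,8,9,10 -> slot 10
Table: [., ., 287, ., ., 293, 462, 726, 375, 700, 531, ., .]

375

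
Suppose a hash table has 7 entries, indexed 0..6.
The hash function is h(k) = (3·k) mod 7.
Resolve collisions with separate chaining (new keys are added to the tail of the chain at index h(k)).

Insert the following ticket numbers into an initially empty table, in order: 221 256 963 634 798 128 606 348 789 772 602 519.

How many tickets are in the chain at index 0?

221 → bucket 5
256 → bucket 5 (collision)
963 → bucket 5 (collision)
634 → bucket 5 (collision)
798 → bucket 0
128 → bucket 6
606 → bucket 5 (collision)
348 → bucket 1
789 → bucket 1 (collision)
772 → bucket 6 (collision)
602 → bucket 0 (collision)
519 → bucket 3
Final buckets:
0: 798 -> 602
1: 348 -> 789
2: —
3: 519
4: —
5: 221 -> 256 -> 963 -> 634 -> 606
6: 128 -> 772

2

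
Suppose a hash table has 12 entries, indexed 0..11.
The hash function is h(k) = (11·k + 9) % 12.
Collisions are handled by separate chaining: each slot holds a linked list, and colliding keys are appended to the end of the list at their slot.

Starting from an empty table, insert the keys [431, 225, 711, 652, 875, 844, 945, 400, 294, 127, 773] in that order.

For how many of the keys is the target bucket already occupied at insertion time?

Insert 431: h=10, bucket 10 empty -> new chain.
Insert 225: h=0, bucket 0 empty -> new chain.
Insert 711: h=6, bucket 6 empty -> new chain.
Insert 652: h=5, bucket 5 empty -> new chain.
Insert 875: h=10, bucket 10 nonempty -> append to chain.
Insert 844: h=5, bucket 5 nonempty -> append to chain.
Insert 945: h=0, bucket 0 nonempty -> append to chain.
Insert 400: h=5, bucket 5 nonempty -> append to chain.
Insert 294: h=3, bucket 3 empty -> new chain.
Insert 127: h=2, bucket 2 empty -> new chain.
Insert 773: h=4, bucket 4 empty -> new chain.
Final buckets:
0: 225 -> 945
1: _
2: 127
3: 294
4: 773
5: 652 -> 844 -> 400
6: 711
7: _
8: _
9: _
10: 431 -> 875
11: _

4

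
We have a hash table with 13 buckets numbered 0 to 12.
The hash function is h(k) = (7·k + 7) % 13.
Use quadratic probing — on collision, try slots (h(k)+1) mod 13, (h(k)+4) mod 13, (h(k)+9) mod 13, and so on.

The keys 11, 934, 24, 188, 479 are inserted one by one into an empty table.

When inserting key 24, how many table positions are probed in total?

3

11 hashes to 6; slot 6 is free -> place at 6.
934 hashes to 6; 6 taken -> place at 7.
24 hashes to 6; 6,7 taken -> place at 10.
188 hashes to 10; 10 taken -> place at 11.
479 hashes to 6; 6,7,10 taken -> place at 2.
Table: [-, -, 479, -, -, -, 11, 934, -, -, 24, 188, -]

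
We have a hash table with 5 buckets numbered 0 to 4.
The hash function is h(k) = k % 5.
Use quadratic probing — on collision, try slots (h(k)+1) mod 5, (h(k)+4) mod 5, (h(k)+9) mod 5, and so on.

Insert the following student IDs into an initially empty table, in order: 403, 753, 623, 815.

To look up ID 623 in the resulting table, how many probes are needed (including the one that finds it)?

Insert 403: h=3, slot 3 empty → index 3.
Insert 753: h=3, slot 3 occupied → index 4.
Insert 623: h=3, slots 3,4 occupied → index 2.
Insert 815: h=0, slot 0 empty → index 0.
Table: [815, -, 623, 403, 753]
Lookup 623: h=3, probe 3,4,2 → found at 2.

3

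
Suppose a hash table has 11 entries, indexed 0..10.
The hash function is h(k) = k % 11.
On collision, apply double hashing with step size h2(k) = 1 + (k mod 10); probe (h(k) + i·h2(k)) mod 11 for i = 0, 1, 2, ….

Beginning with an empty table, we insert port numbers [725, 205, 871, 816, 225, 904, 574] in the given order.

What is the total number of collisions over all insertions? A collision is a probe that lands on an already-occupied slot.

6

725: h=10 => slot 10
205: h=7 => slot 7
871: h=2 => slot 2
816: h=2, h2=7, probe 2,9 => slot 9
225: h=5 => slot 5
904: h=2, h2=5, probe 2,7,1 => slot 1
574: h=2, h2=5, probe 2,7,1,6 => slot 6
Table: [-, 904, 871, -, -, 225, 574, 205, -, 816, 725]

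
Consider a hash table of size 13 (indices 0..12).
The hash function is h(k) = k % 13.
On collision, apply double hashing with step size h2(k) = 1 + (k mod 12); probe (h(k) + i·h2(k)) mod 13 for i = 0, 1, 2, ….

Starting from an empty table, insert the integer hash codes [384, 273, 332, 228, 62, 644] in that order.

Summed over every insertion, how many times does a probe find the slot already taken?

4

384: h=7 -> slot 7
273: h=0 -> slot 0
332: h=7, h2=9, probe 7,3 -> slot 3
228: h=7, h2=1, probe 7,8 -> slot 8
62: h=10 -> slot 10
644: h=7, h2=9, probe 7,3,12 -> slot 12
Table: [273, ., ., 332, ., ., ., 384, 228, ., 62, ., 644]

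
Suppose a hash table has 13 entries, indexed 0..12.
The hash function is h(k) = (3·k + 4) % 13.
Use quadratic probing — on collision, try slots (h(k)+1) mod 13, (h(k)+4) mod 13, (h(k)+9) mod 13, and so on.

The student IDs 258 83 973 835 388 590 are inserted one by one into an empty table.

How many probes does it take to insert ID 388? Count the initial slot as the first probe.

3

258: h=11 => slot 11
83: h=6 => slot 6
973: h=11, probe 11,12 => slot 12
835: h=0 => slot 0
388: h=11, probe 11,12,2 => slot 2
590: h=6, probe 6,7 => slot 7
Table: [835, —, 388, —, —, —, 83, 590, —, —, —, 258, 973]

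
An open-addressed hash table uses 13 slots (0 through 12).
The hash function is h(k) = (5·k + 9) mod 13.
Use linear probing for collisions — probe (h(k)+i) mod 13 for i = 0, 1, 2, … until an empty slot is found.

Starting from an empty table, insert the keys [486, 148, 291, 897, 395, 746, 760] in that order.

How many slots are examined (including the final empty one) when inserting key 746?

486 hashes to 8; slot 8 is free => place at 8.
148 hashes to 8; 8 taken => place at 9.
291 hashes to 8; 8,9 taken => place at 10.
897 hashes to 9; 9,10 taken => place at 11.
395 hashes to 8; 8,9,10,11 taken => place at 12.
746 hashes to 8; 8,9,10,11,12 taken => place at 0.
760 hashes to 0; 0 taken => place at 1.
Table: [746, 760, _, _, _, _, _, _, 486, 148, 291, 897, 395]

6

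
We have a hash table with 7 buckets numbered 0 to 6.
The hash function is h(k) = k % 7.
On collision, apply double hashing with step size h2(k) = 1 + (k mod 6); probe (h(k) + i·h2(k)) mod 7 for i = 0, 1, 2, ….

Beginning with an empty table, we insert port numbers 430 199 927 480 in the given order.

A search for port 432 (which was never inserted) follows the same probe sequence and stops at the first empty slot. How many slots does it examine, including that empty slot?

Insert 430: h=3, slot 3 empty → index 3.
Insert 199: h=3, h2=2, slot 3 occupied → index 5.
Insert 927: h=3, h2=4, slot 3 occupied → index 0.
Insert 480: h=4, slot 4 empty → index 4.
Table: [927, -, -, 430, 480, 199, -]
Lookup 432: h=5, h2=1, probe 5,6 → slot 6 empty, not found.

2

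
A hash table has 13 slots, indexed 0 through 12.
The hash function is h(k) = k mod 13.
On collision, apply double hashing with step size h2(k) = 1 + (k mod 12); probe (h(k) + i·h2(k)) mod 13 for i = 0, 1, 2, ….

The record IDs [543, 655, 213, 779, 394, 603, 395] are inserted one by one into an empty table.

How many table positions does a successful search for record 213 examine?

Insert 543: h=10, slot 10 empty → index 10.
Insert 655: h=5, slot 5 empty → index 5.
Insert 213: h=5, h2=10, slot 5 occupied → index 2.
Insert 779: h=12, slot 12 empty → index 12.
Insert 394: h=4, slot 4 empty → index 4.
Insert 603: h=5, h2=4, slot 5 occupied → index 9.
Insert 395: h=5, h2=12, slots 5,4 occupied → index 3.
Table: [—, —, 213, 395, 394, 655, —, —, —, 603, 543, —, 779]
Lookup 213: h=5, h2=10, probe 5,2 → found at 2.

2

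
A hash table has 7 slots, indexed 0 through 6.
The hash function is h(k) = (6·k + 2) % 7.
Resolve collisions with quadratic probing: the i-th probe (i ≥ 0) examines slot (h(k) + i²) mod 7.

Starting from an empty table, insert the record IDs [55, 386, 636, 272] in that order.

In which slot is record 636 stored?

4

55: h=3 -> slot 3
386: h=1 -> slot 1
636: h=3, probe 3,4 -> slot 4
272: h=3, probe 3,4,0 -> slot 0
Table: [272, 386, _, 55, 636, _, _]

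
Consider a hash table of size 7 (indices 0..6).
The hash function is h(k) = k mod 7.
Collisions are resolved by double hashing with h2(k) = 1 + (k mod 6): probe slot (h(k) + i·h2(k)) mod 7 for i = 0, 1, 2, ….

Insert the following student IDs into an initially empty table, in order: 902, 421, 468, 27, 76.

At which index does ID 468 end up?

902 hashes to 6; slot 6 is free -> place at 6.
421 hashes to 1; slot 1 is free -> place at 1.
468 hashes to 6, h2=1; 6 taken -> place at 0.
27 hashes to 6, h2=4; 6 taken -> place at 3.
76 hashes to 6, h2=5; 6 taken -> place at 4.
Table: [468, 421, _, 27, 76, _, 902]

0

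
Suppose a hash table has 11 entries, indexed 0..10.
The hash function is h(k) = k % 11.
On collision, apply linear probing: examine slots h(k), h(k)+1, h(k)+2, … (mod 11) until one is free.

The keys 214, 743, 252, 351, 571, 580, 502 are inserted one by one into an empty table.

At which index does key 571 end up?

214: h=5 => slot 5
743: h=6 => slot 6
252: h=10 => slot 10
351: h=10, probe 10,0 => slot 0
571: h=10, probe 10,0,1 => slot 1
580: h=8 => slot 8
502: h=7 => slot 7
Table: [351, 571, _, _, _, 214, 743, 502, 580, _, 252]

1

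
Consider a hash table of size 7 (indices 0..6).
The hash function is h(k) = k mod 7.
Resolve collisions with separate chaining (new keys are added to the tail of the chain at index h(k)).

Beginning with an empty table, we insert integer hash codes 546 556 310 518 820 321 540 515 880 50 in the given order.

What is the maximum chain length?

546 -> bucket 0
556 -> bucket 3
310 -> bucket 2
518 -> bucket 0 (collision)
820 -> bucket 1
321 -> bucket 6
540 -> bucket 1 (collision)
515 -> bucket 4
880 -> bucket 5
50 -> bucket 1 (collision)
Final buckets:
0: 546 -> 518
1: 820 -> 540 -> 50
2: 310
3: 556
4: 515
5: 880
6: 321

3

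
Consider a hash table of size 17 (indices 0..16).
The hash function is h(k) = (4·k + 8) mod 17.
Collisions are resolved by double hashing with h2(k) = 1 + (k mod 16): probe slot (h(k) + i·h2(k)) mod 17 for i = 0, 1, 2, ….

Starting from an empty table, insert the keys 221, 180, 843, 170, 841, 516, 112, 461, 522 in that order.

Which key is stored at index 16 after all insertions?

112

Insert 221: h=8, slot 8 empty → index 8.
Insert 180: h=14, slot 14 empty → index 14.
Insert 843: h=14, h2=12, slot 14 occupied → index 9.
Insert 170: h=8, h2=11, slot 8 occupied → index 2.
Insert 841: h=6, slot 6 empty → index 6.
Insert 516: h=15, slot 15 empty → index 15.
Insert 112: h=14, h2=1, slots 14,15 occupied → index 16.
Insert 461: h=16, h2=14, slot 16 occupied → index 13.
Insert 522: h=5, slot 5 empty → index 5.
Table: [_, _, 170, _, _, 522, 841, _, 221, 843, _, _, _, 461, 180, 516, 112]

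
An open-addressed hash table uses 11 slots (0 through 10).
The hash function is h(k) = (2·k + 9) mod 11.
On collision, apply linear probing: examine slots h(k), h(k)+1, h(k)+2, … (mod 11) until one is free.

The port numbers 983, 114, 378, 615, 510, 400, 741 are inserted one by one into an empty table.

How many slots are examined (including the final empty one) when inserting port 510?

5

983 hashes to 6; slot 6 is free => place at 6.
114 hashes to 6; 6 taken => place at 7.
378 hashes to 6; 6,7 taken => place at 8.
615 hashes to 7; 7,8 taken => place at 9.
510 hashes to 6; 6,7,8,9 taken => place at 10.
400 hashes to 6; 6,7,8,9,10 taken => place at 0.
741 hashes to 6; 6,7,8,9,10,0 taken => place at 1.
Table: [400, 741, ., ., ., ., 983, 114, 378, 615, 510]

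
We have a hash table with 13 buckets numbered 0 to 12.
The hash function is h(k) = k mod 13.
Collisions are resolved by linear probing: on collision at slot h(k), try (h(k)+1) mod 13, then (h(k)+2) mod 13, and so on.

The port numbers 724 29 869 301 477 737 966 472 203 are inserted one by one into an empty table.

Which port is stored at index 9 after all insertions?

724 hashes to 9; slot 9 is free => place at 9.
29 hashes to 3; slot 3 is free => place at 3.
869 hashes to 11; slot 11 is free => place at 11.
301 hashes to 2; slot 2 is free => place at 2.
477 hashes to 9; 9 taken => place at 10.
737 hashes to 9; 9,10,11 taken => place at 12.
966 hashes to 4; slot 4 is free => place at 4.
472 hashes to 4; 4 taken => place at 5.
203 hashes to 8; slot 8 is free => place at 8.
Table: [-, -, 301, 29, 966, 472, -, -, 203, 724, 477, 869, 737]

724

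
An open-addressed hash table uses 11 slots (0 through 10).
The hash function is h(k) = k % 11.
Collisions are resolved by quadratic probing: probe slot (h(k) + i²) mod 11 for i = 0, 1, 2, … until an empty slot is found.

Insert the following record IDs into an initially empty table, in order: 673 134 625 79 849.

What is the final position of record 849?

Insert 673: h=2, slot 2 empty -> index 2.
Insert 134: h=2, slot 2 occupied -> index 3.
Insert 625: h=9, slot 9 empty -> index 9.
Insert 79: h=2, slots 2,3 occupied -> index 6.
Insert 849: h=2, slots 2,3,6 occupied -> index 0.
Table: [849, _, 673, 134, _, _, 79, _, _, 625, _]

0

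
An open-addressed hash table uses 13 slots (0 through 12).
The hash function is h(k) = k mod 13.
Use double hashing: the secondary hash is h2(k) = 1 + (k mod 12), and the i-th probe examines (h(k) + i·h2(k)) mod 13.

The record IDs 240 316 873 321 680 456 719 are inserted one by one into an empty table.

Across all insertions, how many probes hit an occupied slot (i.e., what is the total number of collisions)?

Insert 240: h=6, slot 6 empty => index 6.
Insert 316: h=4, slot 4 empty => index 4.
Insert 873: h=2, slot 2 empty => index 2.
Insert 321: h=9, slot 9 empty => index 9.
Insert 680: h=4, h2=9, slot 4 occupied => index 0.
Insert 456: h=1, slot 1 empty => index 1.
Insert 719: h=4, h2=12, slot 4 occupied => index 3.
Table: [680, 456, 873, 719, 316, ., 240, ., ., 321, ., ., .]

2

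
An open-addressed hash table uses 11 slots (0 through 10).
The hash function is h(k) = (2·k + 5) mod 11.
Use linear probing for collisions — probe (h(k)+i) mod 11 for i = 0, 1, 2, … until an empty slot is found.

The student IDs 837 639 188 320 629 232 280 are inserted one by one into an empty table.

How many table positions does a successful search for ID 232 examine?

6

837 hashes to 7; slot 7 is free => place at 7.
639 hashes to 7; 7 taken => place at 8.
188 hashes to 7; 7,8 taken => place at 9.
320 hashes to 7; 7,8,9 taken => place at 10.
629 hashes to 9; 9,10 taken => place at 0.
232 hashes to 7; 7,8,9,10,0 taken => place at 1.
280 hashes to 4; slot 4 is free => place at 4.
Table: [629, 232, ., ., 280, ., ., 837, 639, 188, 320]
Lookup 232: h=7, probe 7,8,9,10,0,1 → found at 1.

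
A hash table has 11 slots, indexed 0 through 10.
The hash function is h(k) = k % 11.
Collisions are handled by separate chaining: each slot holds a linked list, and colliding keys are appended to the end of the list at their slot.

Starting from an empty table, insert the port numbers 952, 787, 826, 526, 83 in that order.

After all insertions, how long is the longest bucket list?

Insert 952: h=6, bucket 6 empty → new chain.
Insert 787: h=6, bucket 6 nonempty → append to chain.
Insert 826: h=1, bucket 1 empty → new chain.
Insert 526: h=9, bucket 9 empty → new chain.
Insert 83: h=6, bucket 6 nonempty → append to chain.
Final buckets:
0: .
1: 826
2: .
3: .
4: .
5: .
6: 952 -> 787 -> 83
7: .
8: .
9: 526
10: .

3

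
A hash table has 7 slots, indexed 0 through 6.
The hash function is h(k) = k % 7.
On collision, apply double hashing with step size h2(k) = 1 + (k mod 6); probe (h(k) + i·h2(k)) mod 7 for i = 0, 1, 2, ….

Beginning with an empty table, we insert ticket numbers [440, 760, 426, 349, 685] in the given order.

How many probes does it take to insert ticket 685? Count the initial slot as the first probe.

440: h=6 => slot 6
760: h=4 => slot 4
426: h=6, h2=1, probe 6,0 => slot 0
349: h=6, h2=2, probe 6,1 => slot 1
685: h=6, h2=2, probe 6,1,3 => slot 3
Table: [426, 349, -, 685, 760, -, 440]

3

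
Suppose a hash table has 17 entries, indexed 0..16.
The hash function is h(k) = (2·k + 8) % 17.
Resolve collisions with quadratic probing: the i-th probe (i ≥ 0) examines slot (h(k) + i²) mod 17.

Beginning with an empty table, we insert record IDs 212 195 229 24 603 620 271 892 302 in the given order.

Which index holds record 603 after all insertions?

212 hashes to 7; slot 7 is free → place at 7.
195 hashes to 7; 7 taken → place at 8.
229 hashes to 7; 7,8 taken → place at 11.
24 hashes to 5; slot 5 is free → place at 5.
603 hashes to 7; 7,8,11 taken → place at 16.
620 hashes to 7; 7,8,11,16 taken → place at 6.
271 hashes to 6; 6,7 taken → place at 10.
892 hashes to 7; 7,8,11,16,6 taken → place at 15.
302 hashes to 0; slot 0 is free → place at 0.
Table: [302, -, -, -, -, 24, 620, 212, 195, -, 271, 229, -, -, -, 892, 603]

16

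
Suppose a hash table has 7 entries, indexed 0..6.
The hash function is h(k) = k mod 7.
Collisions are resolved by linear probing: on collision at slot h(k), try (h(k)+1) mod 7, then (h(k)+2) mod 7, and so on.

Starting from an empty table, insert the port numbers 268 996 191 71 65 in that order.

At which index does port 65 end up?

5

Insert 268: h=2, slot 2 empty => index 2.
Insert 996: h=2, slot 2 occupied => index 3.
Insert 191: h=2, slots 2,3 occupied => index 4.
Insert 71: h=1, slot 1 empty => index 1.
Insert 65: h=2, slots 2,3,4 occupied => index 5.
Table: [—, 71, 268, 996, 191, 65, —]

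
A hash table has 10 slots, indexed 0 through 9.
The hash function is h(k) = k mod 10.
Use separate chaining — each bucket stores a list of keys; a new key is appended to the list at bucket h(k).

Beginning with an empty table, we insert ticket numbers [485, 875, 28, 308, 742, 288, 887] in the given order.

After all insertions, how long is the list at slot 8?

485 → bucket 5
875 → bucket 5 (collision)
28 → bucket 8
308 → bucket 8 (collision)
742 → bucket 2
288 → bucket 8 (collision)
887 → bucket 7
Final buckets:
0: -
1: -
2: 742
3: -
4: -
5: 485 -> 875
6: -
7: 887
8: 28 -> 308 -> 288
9: -

3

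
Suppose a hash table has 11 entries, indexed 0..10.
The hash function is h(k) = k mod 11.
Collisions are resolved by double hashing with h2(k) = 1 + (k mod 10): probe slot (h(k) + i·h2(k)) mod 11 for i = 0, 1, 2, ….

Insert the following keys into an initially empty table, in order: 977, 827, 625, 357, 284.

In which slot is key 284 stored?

3

Insert 977: h=9, slot 9 empty -> index 9.
Insert 827: h=2, slot 2 empty -> index 2.
Insert 625: h=9, h2=6, slot 9 occupied -> index 4.
Insert 357: h=5, slot 5 empty -> index 5.
Insert 284: h=9, h2=5, slot 9 occupied -> index 3.
Table: [∅, ∅, 827, 284, 625, 357, ∅, ∅, ∅, 977, ∅]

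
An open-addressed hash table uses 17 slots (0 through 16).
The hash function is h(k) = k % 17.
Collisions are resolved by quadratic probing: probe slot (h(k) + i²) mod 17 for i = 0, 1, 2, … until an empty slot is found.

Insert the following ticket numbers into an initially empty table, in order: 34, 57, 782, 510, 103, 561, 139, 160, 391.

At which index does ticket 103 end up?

Insert 34: h=0, slot 0 empty => index 0.
Insert 57: h=6, slot 6 empty => index 6.
Insert 782: h=0, slot 0 occupied => index 1.
Insert 510: h=0, slots 0,1 occupied => index 4.
Insert 103: h=1, slot 1 occupied => index 2.
Insert 561: h=0, slots 0,1,4 occupied => index 9.
Insert 139: h=3, slot 3 empty => index 3.
Insert 160: h=7, slot 7 empty => index 7.
Insert 391: h=0, slots 0,1,4,9 occupied => index 16.
Table: [34, 782, 103, 139, 510, _, 57, 160, _, 561, _, _, _, _, _, _, 391]

2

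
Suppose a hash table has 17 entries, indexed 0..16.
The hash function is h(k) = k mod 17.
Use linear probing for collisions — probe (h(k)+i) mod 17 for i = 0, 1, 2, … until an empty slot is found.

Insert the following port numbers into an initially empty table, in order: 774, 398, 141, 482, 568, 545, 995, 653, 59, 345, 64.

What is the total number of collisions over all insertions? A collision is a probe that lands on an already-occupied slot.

19

774 hashes to 9; slot 9 is free → place at 9.
398 hashes to 7; slot 7 is free → place at 7.
141 hashes to 5; slot 5 is free → place at 5.
482 hashes to 6; slot 6 is free → place at 6.
568 hashes to 7; 7 taken → place at 8.
545 hashes to 1; slot 1 is free → place at 1.
995 hashes to 9; 9 taken → place at 10.
653 hashes to 7; 7,8,9,10 taken → place at 11.
59 hashes to 8; 8,9,10,11 taken → place at 12.
345 hashes to 5; 5,6,7,8,9,10,11,12 taken → place at 13.
64 hashes to 13; 13 taken → place at 14.
Table: [—, 545, —, —, —, 141, 482, 398, 568, 774, 995, 653, 59, 345, 64, —, —]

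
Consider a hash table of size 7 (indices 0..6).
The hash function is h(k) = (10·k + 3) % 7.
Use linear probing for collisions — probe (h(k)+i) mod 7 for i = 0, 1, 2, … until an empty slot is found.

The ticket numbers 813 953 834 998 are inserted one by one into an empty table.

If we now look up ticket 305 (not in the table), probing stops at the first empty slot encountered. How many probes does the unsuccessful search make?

Insert 813: h=6, slot 6 empty → index 6.
Insert 953: h=6, slot 6 occupied → index 0.
Insert 834: h=6, slots 6,0 occupied → index 1.
Insert 998: h=1, slot 1 occupied → index 2.
Table: [953, 834, 998, _, _, _, 813]
Lookup 305: h=1, probe 1,2,3 → slot 3 empty, not found.

3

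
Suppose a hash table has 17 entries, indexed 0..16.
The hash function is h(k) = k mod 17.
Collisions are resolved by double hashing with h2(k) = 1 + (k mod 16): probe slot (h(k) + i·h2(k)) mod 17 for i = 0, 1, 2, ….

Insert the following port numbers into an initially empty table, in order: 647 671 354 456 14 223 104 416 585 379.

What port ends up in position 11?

647: h=1 -> slot 1
671: h=8 -> slot 8
354: h=14 -> slot 14
456: h=14, h2=9, probe 14,6 -> slot 6
14: h=14, h2=15, probe 14,12 -> slot 12
223: h=2 -> slot 2
104: h=2, h2=9, probe 2,11 -> slot 11
416: h=8, h2=1, probe 8,9 -> slot 9
585: h=7 -> slot 7
379: h=5 -> slot 5
Table: [., 647, 223, ., ., 379, 456, 585, 671, 416, ., 104, 14, ., 354, ., .]

104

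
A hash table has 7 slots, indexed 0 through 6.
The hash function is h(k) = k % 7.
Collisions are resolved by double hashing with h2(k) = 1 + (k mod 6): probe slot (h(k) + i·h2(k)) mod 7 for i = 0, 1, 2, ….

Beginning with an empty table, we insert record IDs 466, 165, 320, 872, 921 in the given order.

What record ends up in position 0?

466 hashes to 4; slot 4 is free -> place at 4.
165 hashes to 4, h2=4; 4 taken -> place at 1.
320 hashes to 5; slot 5 is free -> place at 5.
872 hashes to 4, h2=3; 4 taken -> place at 0.
921 hashes to 4, h2=4; 4,1,5 taken -> place at 2.
Table: [872, 165, 921, ., 466, 320, .]

872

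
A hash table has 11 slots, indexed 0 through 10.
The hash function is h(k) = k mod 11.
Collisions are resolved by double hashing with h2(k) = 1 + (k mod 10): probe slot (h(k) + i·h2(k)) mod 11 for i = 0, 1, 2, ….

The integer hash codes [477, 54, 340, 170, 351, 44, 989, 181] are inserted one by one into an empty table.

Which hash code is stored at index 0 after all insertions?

340

Insert 477: h=4, slot 4 empty => index 4.
Insert 54: h=10, slot 10 empty => index 10.
Insert 340: h=10, h2=1, slot 10 occupied => index 0.
Insert 170: h=5, slot 5 empty => index 5.
Insert 351: h=10, h2=2, slot 10 occupied => index 1.
Insert 44: h=0, h2=5, slots 0,5,10,4 occupied => index 9.
Insert 989: h=10, h2=10, slots 10,9 occupied => index 8.
Insert 181: h=5, h2=2, slot 5 occupied => index 7.
Table: [340, 351, —, —, 477, 170, —, 181, 989, 44, 54]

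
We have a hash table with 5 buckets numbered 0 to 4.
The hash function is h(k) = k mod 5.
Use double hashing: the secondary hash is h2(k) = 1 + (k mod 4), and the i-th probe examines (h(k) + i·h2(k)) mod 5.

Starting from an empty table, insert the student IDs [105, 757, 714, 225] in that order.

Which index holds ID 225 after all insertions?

1

Insert 105: h=0, slot 0 empty → index 0.
Insert 757: h=2, slot 2 empty → index 2.
Insert 714: h=4, slot 4 empty → index 4.
Insert 225: h=0, h2=2, slots 0,2,4 occupied → index 1.
Table: [105, 225, 757, _, 714]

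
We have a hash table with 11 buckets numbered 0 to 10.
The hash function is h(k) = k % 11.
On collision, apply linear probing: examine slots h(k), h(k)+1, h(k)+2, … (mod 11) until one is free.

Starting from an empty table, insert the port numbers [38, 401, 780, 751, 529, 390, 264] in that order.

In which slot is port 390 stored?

Insert 38: h=5, slot 5 empty → index 5.
Insert 401: h=5, slot 5 occupied → index 6.
Insert 780: h=10, slot 10 empty → index 10.
Insert 751: h=3, slot 3 empty → index 3.
Insert 529: h=1, slot 1 empty → index 1.
Insert 390: h=5, slots 5,6 occupied → index 7.
Insert 264: h=0, slot 0 empty → index 0.
Table: [264, 529, ., 751, ., 38, 401, 390, ., ., 780]

7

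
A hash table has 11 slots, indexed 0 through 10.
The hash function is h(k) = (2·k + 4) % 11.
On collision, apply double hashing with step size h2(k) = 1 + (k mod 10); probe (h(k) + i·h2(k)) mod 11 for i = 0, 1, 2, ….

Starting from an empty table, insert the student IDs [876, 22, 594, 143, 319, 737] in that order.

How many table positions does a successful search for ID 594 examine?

2

876: h=7 -> slot 7
22: h=4 -> slot 4
594: h=4, h2=5, probe 4,9 -> slot 9
143: h=4, h2=4, probe 4,8 -> slot 8
319: h=4, h2=10, probe 4,3 -> slot 3
737: h=4, h2=8, probe 4,1 -> slot 1
Table: [-, 737, -, 319, 22, -, -, 876, 143, 594, -]
Lookup 594: h=4, h2=5, probe 4,9 → found at 9.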